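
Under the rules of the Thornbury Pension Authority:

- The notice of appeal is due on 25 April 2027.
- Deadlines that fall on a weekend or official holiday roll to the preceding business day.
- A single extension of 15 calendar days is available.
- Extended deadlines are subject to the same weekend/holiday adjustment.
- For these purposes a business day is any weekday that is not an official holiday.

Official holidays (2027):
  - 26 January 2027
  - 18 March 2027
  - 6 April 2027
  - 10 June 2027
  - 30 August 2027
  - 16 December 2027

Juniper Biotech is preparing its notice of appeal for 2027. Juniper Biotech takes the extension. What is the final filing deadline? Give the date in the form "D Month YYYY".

The stated deadline is 25 April 2027.
25 April 2027 is a Sunday, so it moves to the preceding business day, 23 April 2027 (Friday).
Applying the 15-calendar-day extension: 23 April 2027 + 15 days = 8 May 2027.
Because 8 May 2027 is a Saturday, the deadline becomes 7 May 2027 (Friday).
So the filing is due 7 May 2027.

7 May 2027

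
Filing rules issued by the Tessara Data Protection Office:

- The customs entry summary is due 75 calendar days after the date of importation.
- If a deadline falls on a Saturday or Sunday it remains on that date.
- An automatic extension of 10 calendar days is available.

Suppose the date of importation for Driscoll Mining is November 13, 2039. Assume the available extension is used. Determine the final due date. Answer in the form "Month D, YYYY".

February 6, 2040

Trigger date November 13, 2039 + 75 calendar days = January 27, 2040.
January 27, 2040 is a Friday; no weekend or holiday adjustment applies.
With the 10-day extension, January 27, 2040 becomes February 6, 2040.
No adjustment is made for weekends or holidays, so February 6, 2040 stands.
So the filing is due February 6, 2040.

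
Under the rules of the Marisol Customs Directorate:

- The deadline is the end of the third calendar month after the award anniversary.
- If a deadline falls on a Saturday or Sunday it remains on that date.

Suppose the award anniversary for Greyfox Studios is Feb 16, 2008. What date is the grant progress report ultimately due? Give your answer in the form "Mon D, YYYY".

May 31, 2008

3 months after Feb 16, 2008 is May 2008; that month ends on May 31, 2008.
No adjustment is made for weekends or holidays, so May 31, 2008 stands.
So the filing is due May 31, 2008.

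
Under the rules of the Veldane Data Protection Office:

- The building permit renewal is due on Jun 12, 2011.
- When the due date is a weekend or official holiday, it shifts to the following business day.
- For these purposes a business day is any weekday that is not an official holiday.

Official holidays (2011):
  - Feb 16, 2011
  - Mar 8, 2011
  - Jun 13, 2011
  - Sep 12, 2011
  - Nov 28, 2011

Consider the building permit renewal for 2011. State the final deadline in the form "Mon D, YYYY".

Jun 14, 2011

Start from the fixed due date, Jun 12, 2011.
Jun 12, 2011 is a Sunday, so it moves to the next business day, Jun 14, 2011 (Tuesday).
Deadline: Jun 14, 2011.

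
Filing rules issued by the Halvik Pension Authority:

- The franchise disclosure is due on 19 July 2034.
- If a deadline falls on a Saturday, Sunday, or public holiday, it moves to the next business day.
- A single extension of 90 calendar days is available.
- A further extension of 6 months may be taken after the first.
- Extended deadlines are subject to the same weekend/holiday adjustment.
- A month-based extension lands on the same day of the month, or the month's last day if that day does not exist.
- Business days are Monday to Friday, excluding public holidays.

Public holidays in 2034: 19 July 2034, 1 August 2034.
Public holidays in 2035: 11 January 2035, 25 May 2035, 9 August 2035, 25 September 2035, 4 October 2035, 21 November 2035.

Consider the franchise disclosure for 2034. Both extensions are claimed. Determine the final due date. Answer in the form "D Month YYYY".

18 April 2035

The stated deadline is 19 July 2034.
19 July 2034 is a listed holiday, so it moves to the next business day, 20 July 2034 (Thursday).
With the 90-day extension, 20 July 2034 becomes 18 October 2034.
Since 18 October 2034 is a Wednesday and not a holiday, the date is unchanged.
The 6 months extension carries 18 October 2034 to 18 April 2035.
Since 18 April 2035 is a Wednesday and not a holiday, the date is unchanged.
The final due date is 18 April 2035.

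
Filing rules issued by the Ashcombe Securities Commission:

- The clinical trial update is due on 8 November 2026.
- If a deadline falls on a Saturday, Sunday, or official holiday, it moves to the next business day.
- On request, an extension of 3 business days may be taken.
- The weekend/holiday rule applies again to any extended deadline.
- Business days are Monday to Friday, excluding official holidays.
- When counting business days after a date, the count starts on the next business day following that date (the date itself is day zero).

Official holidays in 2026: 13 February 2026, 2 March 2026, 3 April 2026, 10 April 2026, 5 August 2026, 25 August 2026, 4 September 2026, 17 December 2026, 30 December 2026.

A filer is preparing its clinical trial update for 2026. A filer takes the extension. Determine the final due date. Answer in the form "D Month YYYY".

12 November 2026

Start from the fixed due date, 8 November 2026.
8 November 2026 is a Sunday, so it moves to the next business day, 9 November 2026 (Monday).
Applying the 3-business-day extension: 3 business days after 9 November 2026 is 12 November 2026.
12 November 2026 (Thursday) is already a business day.
The final due date is 12 November 2026.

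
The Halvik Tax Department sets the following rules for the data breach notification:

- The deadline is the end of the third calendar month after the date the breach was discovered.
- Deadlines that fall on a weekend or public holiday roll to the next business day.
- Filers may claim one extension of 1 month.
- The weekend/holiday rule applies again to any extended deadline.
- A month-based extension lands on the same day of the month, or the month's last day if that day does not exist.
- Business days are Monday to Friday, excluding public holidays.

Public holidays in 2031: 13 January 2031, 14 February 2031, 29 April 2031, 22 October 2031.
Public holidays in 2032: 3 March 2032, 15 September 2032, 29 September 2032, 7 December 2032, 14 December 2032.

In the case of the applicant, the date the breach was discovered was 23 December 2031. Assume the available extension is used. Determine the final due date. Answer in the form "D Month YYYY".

30 April 2032

The third month after 23 December 2031 is March 2032, whose last day is 31 March 2032.
31 March 2032 is a Wednesday and not a listed holiday, so it stands.
The 1 month extension carries 31 March 2032 to 30 April 2032 (day 31 does not exist in April, so the month's last day is used).
30 April 2032 falls on a Friday, which is a business day, so no adjustment is needed.
Deadline: 30 April 2032.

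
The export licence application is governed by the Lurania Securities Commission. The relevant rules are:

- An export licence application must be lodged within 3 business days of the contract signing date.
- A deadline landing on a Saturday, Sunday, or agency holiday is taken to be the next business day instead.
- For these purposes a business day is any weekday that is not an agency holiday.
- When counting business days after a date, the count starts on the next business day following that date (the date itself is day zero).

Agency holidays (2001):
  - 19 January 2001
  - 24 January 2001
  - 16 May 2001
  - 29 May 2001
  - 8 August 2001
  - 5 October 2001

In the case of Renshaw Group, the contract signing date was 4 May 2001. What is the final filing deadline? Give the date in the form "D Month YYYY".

Starting the day after 4 May 2001 and counting 3 business days lands on 9 May 2001.
9 May 2001 (Wednesday) is already a business day.
So the filing is due 9 May 2001.

9 May 2001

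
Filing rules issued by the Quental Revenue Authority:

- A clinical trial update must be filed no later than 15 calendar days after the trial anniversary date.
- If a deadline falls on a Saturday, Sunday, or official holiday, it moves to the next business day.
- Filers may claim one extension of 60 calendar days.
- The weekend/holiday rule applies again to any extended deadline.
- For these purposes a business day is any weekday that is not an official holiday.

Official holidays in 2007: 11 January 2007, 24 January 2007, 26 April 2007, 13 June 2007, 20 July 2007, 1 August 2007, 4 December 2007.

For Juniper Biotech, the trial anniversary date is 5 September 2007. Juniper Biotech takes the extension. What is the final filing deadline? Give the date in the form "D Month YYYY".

From 5 September 2007, 15 calendar days later is 20 September 2007.
Since 20 September 2007 is a Thursday and not a holiday, the date is unchanged.
Applying the 60-calendar-day extension: 20 September 2007 + 60 days = 19 November 2007.
19 November 2007 is a Monday and not a listed holiday, so it stands.
Deadline: 19 November 2007.

19 November 2007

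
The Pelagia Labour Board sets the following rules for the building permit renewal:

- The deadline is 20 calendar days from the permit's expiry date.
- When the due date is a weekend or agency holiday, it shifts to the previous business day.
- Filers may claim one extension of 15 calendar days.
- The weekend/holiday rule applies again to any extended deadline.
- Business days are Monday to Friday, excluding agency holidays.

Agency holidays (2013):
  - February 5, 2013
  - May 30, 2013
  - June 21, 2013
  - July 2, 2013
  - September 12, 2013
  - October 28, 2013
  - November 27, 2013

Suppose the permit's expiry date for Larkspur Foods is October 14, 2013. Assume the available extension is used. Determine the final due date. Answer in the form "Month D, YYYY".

Trigger date October 14, 2013 + 20 calendar days = November 3, 2013.
November 3, 2013 is a Sunday; the preceding business day is November 1, 2013 (Friday).
Applying the 15-calendar-day extension: November 1, 2013 + 15 days = November 16, 2013.
Because November 16, 2013 is a Saturday, the deadline becomes November 15, 2013 (Friday).
The final due date is November 15, 2013.

November 15, 2013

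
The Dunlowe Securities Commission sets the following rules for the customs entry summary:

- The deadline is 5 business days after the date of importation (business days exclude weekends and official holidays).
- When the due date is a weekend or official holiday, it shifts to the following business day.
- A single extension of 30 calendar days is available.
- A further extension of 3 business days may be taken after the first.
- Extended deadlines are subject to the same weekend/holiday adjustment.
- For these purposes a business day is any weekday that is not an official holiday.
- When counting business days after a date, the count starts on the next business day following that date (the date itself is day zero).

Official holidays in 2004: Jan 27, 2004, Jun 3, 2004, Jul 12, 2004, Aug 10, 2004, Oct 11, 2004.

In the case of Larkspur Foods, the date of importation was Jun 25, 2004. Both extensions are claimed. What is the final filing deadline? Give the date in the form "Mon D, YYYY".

Aug 5, 2004

Starting the day after Jun 25, 2004 and counting 5 business days lands on Jul 2, 2004.
Jul 2, 2004 falls on a Friday, which is a business day, so no adjustment is needed.
With the 30-day extension, Jul 2, 2004 becomes Aug 1, 2004.
Aug 1, 2004 is a Sunday, so it moves to the next business day, Aug 2, 2004 (Monday).
The 3-business-day extension runs from Aug 2, 2004 to Aug 5, 2004.
Aug 5, 2004 is a Thursday and not a listed holiday, so it stands.
So the filing is due Aug 5, 2004.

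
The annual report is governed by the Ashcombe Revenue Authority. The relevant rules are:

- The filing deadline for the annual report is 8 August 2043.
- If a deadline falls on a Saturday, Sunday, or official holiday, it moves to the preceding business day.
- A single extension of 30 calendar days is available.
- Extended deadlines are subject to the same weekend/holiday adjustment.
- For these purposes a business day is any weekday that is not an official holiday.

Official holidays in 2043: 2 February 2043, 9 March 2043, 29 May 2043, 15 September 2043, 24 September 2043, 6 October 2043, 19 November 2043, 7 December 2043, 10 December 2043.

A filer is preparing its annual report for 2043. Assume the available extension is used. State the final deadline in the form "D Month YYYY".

4 September 2043

The statutory due date is 8 August 2043.
Because 8 August 2043 is a Saturday, the deadline becomes 7 August 2043 (Friday).
The 30-calendar-day extension moves the deadline from 7 August 2043 to 6 September 2043.
Because 6 September 2043 is a Sunday, the deadline becomes 4 September 2043 (Friday).
The final due date is 4 September 2043.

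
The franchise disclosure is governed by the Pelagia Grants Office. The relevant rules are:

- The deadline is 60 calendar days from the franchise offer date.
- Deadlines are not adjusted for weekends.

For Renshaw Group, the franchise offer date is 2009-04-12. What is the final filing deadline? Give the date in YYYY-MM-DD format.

Adding 60 calendar days to 2009-04-12 gives 2009-06-11.
2009-06-11 falls on a Thursday. The rules make no weekend/holiday allowance, so it remains 2009-06-11.
Deadline: 2009-06-11.

2009-06-11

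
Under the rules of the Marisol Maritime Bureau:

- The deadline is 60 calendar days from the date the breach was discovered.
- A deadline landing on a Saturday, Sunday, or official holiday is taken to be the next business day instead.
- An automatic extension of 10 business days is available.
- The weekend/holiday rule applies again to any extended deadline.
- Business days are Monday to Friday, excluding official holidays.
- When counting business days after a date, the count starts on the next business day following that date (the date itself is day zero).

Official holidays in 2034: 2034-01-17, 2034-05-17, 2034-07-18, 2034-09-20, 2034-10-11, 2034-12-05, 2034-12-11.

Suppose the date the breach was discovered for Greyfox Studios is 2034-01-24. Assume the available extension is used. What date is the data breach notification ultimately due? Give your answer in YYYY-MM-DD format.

Trigger date 2034-01-24 + 60 calendar days = 2034-03-25.
2034-03-25 is a Saturday, so it moves to the next business day, 2034-03-27 (Monday).
The 10-business-day extension runs from 2034-03-27 to 2034-04-10.
2034-04-10 is a Monday and not a listed holiday, so it stands.
The final due date is 2034-04-10.

2034-04-10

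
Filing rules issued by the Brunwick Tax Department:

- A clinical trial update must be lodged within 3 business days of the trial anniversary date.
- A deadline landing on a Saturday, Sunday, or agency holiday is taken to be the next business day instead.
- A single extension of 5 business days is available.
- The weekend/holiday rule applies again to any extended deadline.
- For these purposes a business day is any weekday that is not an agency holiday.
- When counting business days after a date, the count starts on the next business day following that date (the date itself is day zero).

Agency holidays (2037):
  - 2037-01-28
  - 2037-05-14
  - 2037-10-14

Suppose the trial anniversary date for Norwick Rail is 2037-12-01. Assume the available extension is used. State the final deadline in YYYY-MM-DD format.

Counting 3 business days after 2037-12-01 (skipping weekends and listed holidays) reaches 2037-12-04.
2037-12-04 (Friday) is already a business day.
Counting 5 further business days from 2037-12-04 reaches 2037-12-11.
Since 2037-12-11 is a Friday and not a holiday, the date is unchanged.
The final due date is 2037-12-11.

2037-12-11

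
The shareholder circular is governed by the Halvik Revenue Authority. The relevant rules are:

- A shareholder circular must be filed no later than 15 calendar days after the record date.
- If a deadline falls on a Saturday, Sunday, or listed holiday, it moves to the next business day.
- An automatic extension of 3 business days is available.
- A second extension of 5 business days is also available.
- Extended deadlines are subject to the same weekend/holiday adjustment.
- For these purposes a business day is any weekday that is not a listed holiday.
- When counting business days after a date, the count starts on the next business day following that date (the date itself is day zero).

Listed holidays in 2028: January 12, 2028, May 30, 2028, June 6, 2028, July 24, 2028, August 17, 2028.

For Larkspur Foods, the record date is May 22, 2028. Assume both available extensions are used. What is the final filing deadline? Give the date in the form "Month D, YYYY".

June 19, 2028

Trigger date May 22, 2028 + 15 calendar days = June 6, 2028.
June 6, 2028 is a listed holiday; the next business day is June 7, 2028 (Wednesday).
Applying the 3-business-day extension: 3 business days after June 7, 2028 is June 12, 2028.
June 12, 2028 is a Monday and not a listed holiday, so it stands.
Applying the 5-business-day extension: 5 business days after June 12, 2028 is June 19, 2028.
Since June 19, 2028 is a Monday and not a holiday, the date is unchanged.
So the filing is due June 19, 2028.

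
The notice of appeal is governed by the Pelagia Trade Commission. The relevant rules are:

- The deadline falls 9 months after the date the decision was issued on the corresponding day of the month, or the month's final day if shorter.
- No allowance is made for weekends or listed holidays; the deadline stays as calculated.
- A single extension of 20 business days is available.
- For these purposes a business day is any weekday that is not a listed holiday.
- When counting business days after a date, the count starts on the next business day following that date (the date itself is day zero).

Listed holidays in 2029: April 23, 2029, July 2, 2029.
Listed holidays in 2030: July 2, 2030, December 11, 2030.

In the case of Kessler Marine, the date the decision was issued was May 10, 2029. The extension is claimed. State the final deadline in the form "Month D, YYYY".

March 8, 2030

9 months after May 10, 2029, on the same day of the month, is February 10, 2030.
February 10, 2030 falls on a Sunday. The rules make no weekend/holiday allowance, so it remains February 10, 2030.
Applying the 20-business-day extension: 20 business days after February 10, 2030 is March 8, 2030.
No adjustment is made for weekends or holidays, so March 8, 2030 stands.
So the filing is due March 8, 2030.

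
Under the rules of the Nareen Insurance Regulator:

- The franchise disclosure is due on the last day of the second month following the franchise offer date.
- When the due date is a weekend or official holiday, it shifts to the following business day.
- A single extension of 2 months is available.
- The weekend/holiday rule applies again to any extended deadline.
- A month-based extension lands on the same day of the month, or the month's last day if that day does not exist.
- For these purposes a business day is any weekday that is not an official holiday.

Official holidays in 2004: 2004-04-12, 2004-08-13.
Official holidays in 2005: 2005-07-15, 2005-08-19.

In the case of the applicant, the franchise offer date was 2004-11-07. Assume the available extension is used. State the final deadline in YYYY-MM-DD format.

2005-03-31

2 months after 2004-11-07 falls in January 2005; the last day of that month is 2005-01-31.
Since 2005-01-31 is a Monday and not a holiday, the date is unchanged.
Applying the 2 months extension: 2 months after 2005-01-31 is 2005-03-31.
2005-03-31 falls on a Thursday, which is a business day, so no adjustment is needed.
The final due date is 2005-03-31.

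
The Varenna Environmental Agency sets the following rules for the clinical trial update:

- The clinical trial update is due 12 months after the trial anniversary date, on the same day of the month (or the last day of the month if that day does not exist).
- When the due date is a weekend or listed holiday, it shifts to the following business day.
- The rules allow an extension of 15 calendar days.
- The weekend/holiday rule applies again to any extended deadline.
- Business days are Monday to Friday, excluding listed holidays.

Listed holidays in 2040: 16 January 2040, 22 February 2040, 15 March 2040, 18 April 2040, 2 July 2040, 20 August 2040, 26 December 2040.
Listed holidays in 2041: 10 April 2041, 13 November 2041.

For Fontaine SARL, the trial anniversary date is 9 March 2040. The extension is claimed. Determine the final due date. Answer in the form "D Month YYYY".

26 March 2041

Moving 12 months forward from 9 March 2040 on the corresponding day gives 9 March 2041.
9 March 2041 falls on a Saturday. Rolling to the next business day gives 11 March 2041, a Monday.
Applying the 15-calendar-day extension: 11 March 2041 + 15 days = 26 March 2041.
Since 26 March 2041 is a Tuesday and not a holiday, the date is unchanged.
Deadline: 26 March 2041.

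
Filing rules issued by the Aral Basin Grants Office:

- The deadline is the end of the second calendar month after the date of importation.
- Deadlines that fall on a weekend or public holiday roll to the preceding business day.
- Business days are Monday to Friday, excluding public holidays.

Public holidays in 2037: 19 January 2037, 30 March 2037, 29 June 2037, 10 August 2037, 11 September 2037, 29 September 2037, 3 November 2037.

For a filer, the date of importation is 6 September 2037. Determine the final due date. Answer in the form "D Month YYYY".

2 months after 6 September 2037 is November 2037; that month ends on 30 November 2037.
30 November 2037 falls on a Monday, which is a business day, so no adjustment is needed.
The final due date is 30 November 2037.

30 November 2037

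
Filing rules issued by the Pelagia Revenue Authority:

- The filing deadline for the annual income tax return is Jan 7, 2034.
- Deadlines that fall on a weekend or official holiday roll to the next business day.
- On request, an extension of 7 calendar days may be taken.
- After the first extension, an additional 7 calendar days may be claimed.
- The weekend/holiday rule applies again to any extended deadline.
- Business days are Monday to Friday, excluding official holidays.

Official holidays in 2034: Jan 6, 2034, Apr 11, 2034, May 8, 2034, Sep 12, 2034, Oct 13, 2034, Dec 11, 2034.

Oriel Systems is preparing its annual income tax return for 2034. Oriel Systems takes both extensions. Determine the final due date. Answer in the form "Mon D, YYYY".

The statutory due date is Jan 7, 2034.
Jan 7, 2034 is a Saturday; the next business day is Jan 9, 2034 (Monday).
Add the 7 calendar-day extension to Jan 9, 2034: Jan 16, 2034.
Jan 16, 2034 is a Monday and not a listed holiday, so it stands.
Applying the 7-calendar-day extension: Jan 16, 2034 + 7 days = Jan 23, 2034.
Jan 23, 2034 falls on a Monday, which is a business day, so no adjustment is needed.
The final due date is Jan 23, 2034.

Jan 23, 2034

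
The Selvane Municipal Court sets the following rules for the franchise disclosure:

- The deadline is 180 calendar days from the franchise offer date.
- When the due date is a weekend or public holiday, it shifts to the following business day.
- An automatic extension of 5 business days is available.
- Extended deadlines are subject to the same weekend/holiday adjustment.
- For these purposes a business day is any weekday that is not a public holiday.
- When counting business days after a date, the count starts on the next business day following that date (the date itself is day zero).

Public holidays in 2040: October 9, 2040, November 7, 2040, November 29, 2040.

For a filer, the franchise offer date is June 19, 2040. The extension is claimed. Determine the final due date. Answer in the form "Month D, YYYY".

December 24, 2040

Trigger date June 19, 2040 + 180 calendar days = December 16, 2040.
December 16, 2040 is a Sunday, so it moves to the next business day, December 17, 2040 (Monday).
Applying the 5-business-day extension: 5 business days after December 17, 2040 is December 24, 2040.
December 24, 2040 is a Monday and not a listed holiday, so it stands.
The final due date is December 24, 2040.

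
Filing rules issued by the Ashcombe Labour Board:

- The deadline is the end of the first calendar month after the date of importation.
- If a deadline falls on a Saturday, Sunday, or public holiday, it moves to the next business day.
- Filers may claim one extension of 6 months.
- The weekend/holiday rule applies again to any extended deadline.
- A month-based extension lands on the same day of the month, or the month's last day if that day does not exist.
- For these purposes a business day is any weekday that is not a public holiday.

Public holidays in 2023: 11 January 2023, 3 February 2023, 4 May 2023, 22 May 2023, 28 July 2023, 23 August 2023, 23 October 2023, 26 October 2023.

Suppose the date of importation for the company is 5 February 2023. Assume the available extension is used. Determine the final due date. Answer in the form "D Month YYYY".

The first month after 5 February 2023 is March 2023, whose last day is 31 March 2023.
Since 31 March 2023 is a Friday and not a holiday, the date is unchanged.
Add 6 months to 31 March 2023: 30 September 2023 (day 31 does not exist in September, so the month's last day is used).
30 September 2023 falls on a Saturday. Rolling to the next business day gives 2 October 2023, a Monday.
So the filing is due 2 October 2023.

2 October 2023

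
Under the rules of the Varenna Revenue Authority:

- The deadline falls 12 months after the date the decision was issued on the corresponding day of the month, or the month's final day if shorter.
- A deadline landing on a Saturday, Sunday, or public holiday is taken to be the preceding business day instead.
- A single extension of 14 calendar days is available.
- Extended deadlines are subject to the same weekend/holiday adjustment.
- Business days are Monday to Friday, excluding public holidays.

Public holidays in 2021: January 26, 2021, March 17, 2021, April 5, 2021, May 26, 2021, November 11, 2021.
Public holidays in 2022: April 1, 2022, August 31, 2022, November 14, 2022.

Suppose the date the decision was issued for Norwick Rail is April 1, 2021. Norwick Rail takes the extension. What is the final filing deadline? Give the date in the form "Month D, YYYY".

12 months from April 1, 2021 is April 1, 2022.
April 1, 2022 is a listed holiday; the preceding business day is March 31, 2022 (Thursday).
Add the 14 calendar-day extension to March 31, 2022: April 14, 2022.
Since April 14, 2022 is a Thursday and not a holiday, the date is unchanged.
The final due date is April 14, 2022.

April 14, 2022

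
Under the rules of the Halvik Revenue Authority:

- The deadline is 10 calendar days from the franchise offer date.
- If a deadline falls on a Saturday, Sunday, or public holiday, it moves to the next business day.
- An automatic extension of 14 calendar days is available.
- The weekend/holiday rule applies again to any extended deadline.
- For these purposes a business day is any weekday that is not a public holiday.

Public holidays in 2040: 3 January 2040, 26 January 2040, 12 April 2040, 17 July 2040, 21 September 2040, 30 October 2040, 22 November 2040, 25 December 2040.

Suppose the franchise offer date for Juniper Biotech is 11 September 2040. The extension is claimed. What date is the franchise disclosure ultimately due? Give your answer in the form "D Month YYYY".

8 October 2040

Adding 10 calendar days to 11 September 2040 gives 21 September 2040.
21 September 2040 falls on a listed holiday. Rolling to the next business day gives 24 September 2040, a Monday.
Applying the 14-calendar-day extension: 24 September 2040 + 14 days = 8 October 2040.
8 October 2040 falls on a Monday, which is a business day, so no adjustment is needed.
Deadline: 8 October 2040.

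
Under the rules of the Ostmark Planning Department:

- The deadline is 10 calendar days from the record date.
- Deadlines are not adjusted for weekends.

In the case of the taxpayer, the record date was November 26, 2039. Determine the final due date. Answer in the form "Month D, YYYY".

December 6, 2039

Trigger date November 26, 2039 + 10 calendar days = December 6, 2039.
December 6, 2039 is a Tuesday; no weekend or holiday adjustment applies.
Final deadline: December 6, 2039.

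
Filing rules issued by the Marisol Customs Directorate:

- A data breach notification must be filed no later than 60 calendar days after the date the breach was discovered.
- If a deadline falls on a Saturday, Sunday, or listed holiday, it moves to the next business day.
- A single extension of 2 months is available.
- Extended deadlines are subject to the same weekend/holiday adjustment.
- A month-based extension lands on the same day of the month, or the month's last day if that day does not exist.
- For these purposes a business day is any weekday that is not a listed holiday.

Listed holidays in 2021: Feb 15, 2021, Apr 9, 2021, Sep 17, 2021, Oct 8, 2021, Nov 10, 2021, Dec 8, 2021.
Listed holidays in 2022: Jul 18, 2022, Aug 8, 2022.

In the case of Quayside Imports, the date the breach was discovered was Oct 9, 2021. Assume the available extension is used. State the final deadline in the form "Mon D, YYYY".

60 calendar days after Oct 9, 2021 is Dec 8, 2021.
Dec 8, 2021 is a listed holiday, so it moves to the next business day, Dec 9, 2021 (Thursday).
Applying the 2 months extension: 2 months after Dec 9, 2021 is Feb 9, 2022.
Feb 9, 2022 is a Wednesday and not a listed holiday, so it stands.
So the filing is due Feb 9, 2022.

Feb 9, 2022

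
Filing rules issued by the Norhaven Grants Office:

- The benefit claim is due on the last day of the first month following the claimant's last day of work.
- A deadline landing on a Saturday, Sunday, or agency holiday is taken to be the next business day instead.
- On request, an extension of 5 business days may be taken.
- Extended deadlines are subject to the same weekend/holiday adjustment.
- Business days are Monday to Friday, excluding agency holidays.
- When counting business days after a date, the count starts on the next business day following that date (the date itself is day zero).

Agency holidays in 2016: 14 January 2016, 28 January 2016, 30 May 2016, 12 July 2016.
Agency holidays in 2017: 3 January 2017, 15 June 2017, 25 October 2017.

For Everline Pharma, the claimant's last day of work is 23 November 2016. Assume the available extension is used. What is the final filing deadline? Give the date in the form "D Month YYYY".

The first month after 23 November 2016 is December 2016, whose last day is 31 December 2016.
Because 31 December 2016 is a Saturday, the deadline becomes 2 January 2017 (Monday).
Applying the 5-business-day extension: 5 business days after 2 January 2017 is 10 January 2017.
10 January 2017 falls on a Tuesday, which is a business day, so no adjustment is needed.
The final due date is 10 January 2017.

10 January 2017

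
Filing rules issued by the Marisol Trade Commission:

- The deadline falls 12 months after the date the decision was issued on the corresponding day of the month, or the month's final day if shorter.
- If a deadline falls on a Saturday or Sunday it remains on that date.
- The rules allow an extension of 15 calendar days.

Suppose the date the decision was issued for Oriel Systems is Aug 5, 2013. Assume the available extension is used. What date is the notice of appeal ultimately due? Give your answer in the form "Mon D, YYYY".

12 months after Aug 5, 2013, on the same day of the month, is Aug 5, 2014.
Aug 5, 2014 is a Tuesday; no weekend or holiday adjustment applies.
Applying the 15-calendar-day extension: Aug 5, 2014 + 15 days = Aug 20, 2014.
No adjustment is made for weekends or holidays, so Aug 20, 2014 stands.
Deadline: Aug 20, 2014.

Aug 20, 2014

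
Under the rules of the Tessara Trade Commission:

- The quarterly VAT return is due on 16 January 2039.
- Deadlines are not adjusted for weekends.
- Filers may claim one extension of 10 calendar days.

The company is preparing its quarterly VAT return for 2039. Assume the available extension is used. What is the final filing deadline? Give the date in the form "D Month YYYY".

Start from the fixed due date, 16 January 2039.
16 January 2039 falls on a Sunday. The rules make no weekend/holiday allowance, so it remains 16 January 2039.
The 10-calendar-day extension moves the deadline from 16 January 2039 to 26 January 2039.
26 January 2039 is a Wednesday; no weekend or holiday adjustment applies.
Final deadline: 26 January 2039.

26 January 2039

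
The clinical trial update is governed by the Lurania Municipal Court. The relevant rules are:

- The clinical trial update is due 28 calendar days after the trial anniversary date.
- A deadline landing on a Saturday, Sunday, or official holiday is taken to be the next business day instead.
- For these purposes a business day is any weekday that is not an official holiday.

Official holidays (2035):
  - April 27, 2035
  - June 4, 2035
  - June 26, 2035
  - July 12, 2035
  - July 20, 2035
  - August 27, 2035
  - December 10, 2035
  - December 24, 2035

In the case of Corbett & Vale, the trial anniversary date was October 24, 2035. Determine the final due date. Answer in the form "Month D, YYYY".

Adding 28 calendar days to October 24, 2035 gives November 21, 2035.
November 21, 2035 (Wednesday) is already a business day.
Deadline: November 21, 2035.

November 21, 2035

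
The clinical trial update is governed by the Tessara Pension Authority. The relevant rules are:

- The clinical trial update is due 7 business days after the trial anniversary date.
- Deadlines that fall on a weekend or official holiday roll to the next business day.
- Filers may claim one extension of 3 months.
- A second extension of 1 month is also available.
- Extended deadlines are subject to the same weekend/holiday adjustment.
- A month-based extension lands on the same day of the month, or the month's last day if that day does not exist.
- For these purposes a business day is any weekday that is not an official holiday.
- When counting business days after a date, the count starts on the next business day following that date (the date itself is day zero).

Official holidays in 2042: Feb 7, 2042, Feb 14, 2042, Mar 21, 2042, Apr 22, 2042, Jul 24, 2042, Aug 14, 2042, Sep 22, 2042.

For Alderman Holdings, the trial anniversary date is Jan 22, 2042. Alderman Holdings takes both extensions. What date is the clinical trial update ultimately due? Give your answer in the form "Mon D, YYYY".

May 30, 2042

7 business days after Jan 22, 2042, excluding weekends and holidays, is Jan 31, 2042.
Jan 31, 2042 is a Friday and not a listed holiday, so it stands.
The 3 months extension carries Jan 31, 2042 to Apr 30, 2042 (day 31 does not exist in April, so the month's last day is used).
Apr 30, 2042 is a Wednesday and not a listed holiday, so it stands.
Applying the 1 month extension: 1 month after Apr 30, 2042 is May 30, 2042.
May 30, 2042 falls on a Friday, which is a business day, so no adjustment is needed.
Final deadline: May 30, 2042.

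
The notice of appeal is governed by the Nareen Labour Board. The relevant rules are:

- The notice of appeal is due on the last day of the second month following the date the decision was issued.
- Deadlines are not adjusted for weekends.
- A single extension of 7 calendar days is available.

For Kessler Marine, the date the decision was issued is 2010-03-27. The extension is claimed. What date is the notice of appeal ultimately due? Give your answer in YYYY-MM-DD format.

2010-06-07

The second month after 2010-03-27 is May 2010, whose last day is 2010-05-31.
No adjustment is made for weekends or holidays, so 2010-05-31 stands.
With the 7-day extension, 2010-05-31 becomes 2010-06-07.
No adjustment is made for weekends or holidays, so 2010-06-07 stands.
Deadline: 2010-06-07.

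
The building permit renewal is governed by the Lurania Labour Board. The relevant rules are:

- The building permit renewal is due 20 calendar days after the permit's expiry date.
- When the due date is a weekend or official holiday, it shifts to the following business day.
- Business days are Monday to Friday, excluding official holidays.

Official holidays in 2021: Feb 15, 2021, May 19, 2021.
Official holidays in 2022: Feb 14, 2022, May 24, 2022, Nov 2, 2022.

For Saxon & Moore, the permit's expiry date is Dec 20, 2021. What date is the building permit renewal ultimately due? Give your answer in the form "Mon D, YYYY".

Jan 10, 2022

20 calendar days after Dec 20, 2021 is Jan 9, 2022.
Jan 9, 2022 is a Sunday; the next business day is Jan 10, 2022 (Monday).
Final deadline: Jan 10, 2022.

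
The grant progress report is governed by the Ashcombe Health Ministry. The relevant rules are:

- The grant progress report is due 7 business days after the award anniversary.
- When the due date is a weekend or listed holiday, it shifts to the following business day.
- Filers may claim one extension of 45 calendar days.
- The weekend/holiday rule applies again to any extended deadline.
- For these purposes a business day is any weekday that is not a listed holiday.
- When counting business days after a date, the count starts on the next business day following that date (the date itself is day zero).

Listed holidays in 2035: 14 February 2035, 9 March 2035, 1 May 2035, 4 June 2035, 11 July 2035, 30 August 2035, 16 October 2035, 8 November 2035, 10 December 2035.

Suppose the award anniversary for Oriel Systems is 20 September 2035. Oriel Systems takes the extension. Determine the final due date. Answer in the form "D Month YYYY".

15 November 2035

7 business days after 20 September 2035, excluding weekends and holidays, is 1 October 2035.
1 October 2035 falls on a Monday, which is a business day, so no adjustment is needed.
The 45-calendar-day extension moves the deadline from 1 October 2035 to 15 November 2035.
15 November 2035 (Thursday) is already a business day.
So the filing is due 15 November 2035.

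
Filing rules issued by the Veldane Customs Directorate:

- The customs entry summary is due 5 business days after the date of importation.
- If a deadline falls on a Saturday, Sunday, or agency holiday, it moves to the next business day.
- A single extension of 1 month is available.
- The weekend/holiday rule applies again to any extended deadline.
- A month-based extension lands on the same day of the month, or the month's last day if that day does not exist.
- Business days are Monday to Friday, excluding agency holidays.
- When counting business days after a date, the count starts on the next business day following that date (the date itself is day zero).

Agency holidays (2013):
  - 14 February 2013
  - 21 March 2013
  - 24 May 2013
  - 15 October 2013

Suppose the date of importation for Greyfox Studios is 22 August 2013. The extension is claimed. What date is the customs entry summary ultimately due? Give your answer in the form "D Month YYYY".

Counting 5 business days after 22 August 2013 (skipping weekends and listed holidays) reaches 29 August 2013.
Since 29 August 2013 is a Thursday and not a holiday, the date is unchanged.
Applying the 1 month extension: 1 month after 29 August 2013 is 29 September 2013.
Because 29 September 2013 is a Sunday, the deadline becomes 30 September 2013 (Monday).
The final due date is 30 September 2013.

30 September 2013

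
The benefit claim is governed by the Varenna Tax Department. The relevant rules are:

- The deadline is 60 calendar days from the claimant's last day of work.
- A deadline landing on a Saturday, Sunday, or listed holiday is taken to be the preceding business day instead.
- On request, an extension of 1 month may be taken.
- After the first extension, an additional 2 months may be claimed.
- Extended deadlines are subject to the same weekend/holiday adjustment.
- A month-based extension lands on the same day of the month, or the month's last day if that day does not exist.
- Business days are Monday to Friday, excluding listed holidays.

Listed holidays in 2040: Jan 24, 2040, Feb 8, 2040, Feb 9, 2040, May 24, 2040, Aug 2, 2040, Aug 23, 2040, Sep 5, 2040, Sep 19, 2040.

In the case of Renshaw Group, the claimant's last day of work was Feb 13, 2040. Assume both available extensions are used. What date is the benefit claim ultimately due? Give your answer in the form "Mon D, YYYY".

Adding 60 calendar days to Feb 13, 2040 gives Apr 13, 2040.
Apr 13, 2040 is a Friday and not a listed holiday, so it stands.
The 1 month extension carries Apr 13, 2040 to May 13, 2040.
Because May 13, 2040 is a Sunday, the deadline becomes May 11, 2040 (Friday).
The 2 months extension carries May 11, 2040 to Jul 11, 2040.
Jul 11, 2040 is a Wednesday and not a listed holiday, so it stands.
Final deadline: Jul 11, 2040.

Jul 11, 2040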